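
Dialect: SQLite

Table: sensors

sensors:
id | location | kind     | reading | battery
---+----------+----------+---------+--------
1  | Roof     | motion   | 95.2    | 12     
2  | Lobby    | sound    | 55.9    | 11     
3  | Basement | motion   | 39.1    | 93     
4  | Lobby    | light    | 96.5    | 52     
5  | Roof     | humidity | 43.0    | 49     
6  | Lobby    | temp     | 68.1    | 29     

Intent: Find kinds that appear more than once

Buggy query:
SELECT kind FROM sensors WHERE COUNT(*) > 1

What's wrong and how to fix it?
Bug: COUNT(*) is an aggregate and cannot be used in WHERE

Fix: GROUP BY kind, then filter groups with HAVING COUNT(*) > 1

Corrected query:
SELECT kind FROM sensors GROUP BY kind HAVING COUNT(*) > 1

Result:
kind  
------
motion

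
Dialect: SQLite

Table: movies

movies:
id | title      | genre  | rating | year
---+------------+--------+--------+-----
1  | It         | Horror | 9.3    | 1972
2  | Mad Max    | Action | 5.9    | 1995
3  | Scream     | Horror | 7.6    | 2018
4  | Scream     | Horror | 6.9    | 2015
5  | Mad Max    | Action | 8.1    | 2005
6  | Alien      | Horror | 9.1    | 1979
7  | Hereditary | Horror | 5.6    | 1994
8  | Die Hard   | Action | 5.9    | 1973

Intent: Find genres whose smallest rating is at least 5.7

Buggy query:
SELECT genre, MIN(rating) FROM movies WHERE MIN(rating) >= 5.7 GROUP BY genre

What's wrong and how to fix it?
Bug: MIN() in WHERE is a misuse of aggregate

Fix: Use HAVING for the per-group MIN condition

Corrected query:
SELECT genre, MIN(rating) FROM movies GROUP BY genre HAVING MIN(rating) >= 5.7

Result:
genre  | MIN(rating)
-------+------------
Action | 5.9        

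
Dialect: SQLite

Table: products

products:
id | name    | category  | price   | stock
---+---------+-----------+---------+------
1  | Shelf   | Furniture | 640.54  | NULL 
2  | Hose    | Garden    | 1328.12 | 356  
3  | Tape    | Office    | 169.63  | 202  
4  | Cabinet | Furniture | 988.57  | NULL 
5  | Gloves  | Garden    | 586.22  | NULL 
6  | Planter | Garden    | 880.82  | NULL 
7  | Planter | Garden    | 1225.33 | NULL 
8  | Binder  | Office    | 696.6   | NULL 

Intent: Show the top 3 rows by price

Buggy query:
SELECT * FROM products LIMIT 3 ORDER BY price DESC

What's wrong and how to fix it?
Bug: ORDER BY cannot follow LIMIT; LIMIT is the final clause

Fix: Swap the clauses: ORDER BY first, then LIMIT

Corrected query:
SELECT * FROM products ORDER BY price DESC LIMIT 3

Result:
id | name    | category  | price   | stock
---+---------+-----------+---------+------
2  | Hose    | Garden    | 1328.12 | 356  
7  | Planter | Garden    | 1225.33 | NULL 
4  | Cabinet | Furniture | 988.57  | NULL 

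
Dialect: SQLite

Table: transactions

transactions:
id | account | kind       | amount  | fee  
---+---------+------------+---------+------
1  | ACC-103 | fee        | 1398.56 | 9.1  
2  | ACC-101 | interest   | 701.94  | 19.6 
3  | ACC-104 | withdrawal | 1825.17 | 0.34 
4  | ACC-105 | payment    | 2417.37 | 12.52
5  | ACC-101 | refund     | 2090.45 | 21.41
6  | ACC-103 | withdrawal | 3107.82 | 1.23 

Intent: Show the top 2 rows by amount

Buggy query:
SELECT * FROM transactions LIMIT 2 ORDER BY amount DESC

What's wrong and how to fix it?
Bug: ORDER BY cannot follow LIMIT; LIMIT is the final clause

Fix: Swap the clauses: ORDER BY first, then LIMIT

Corrected query:
SELECT * FROM transactions ORDER BY amount DESC LIMIT 2

Result:
id | account | kind       | amount  | fee  
---+---------+------------+---------+------
6  | ACC-103 | withdrawal | 3107.82 | 1.23 
4  | ACC-105 | payment    | 2417.37 | 12.52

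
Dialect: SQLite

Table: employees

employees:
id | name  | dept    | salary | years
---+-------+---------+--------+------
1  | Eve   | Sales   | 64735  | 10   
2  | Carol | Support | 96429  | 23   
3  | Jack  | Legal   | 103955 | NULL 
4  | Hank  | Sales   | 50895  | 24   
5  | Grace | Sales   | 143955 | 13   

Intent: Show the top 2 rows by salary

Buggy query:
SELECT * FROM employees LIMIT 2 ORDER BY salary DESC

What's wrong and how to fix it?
Bug: ORDER BY cannot follow LIMIT; LIMIT is the final clause

Fix: Sort with ORDER BY, then apply LIMIT

Corrected query:
SELECT * FROM employees ORDER BY salary DESC LIMIT 2

Result:
id | name  | dept  | salary | years
---+-------+-------+--------+------
5  | Grace | Sales | 143955 | 13   
3  | Jack  | Legal | 103955 | NULL 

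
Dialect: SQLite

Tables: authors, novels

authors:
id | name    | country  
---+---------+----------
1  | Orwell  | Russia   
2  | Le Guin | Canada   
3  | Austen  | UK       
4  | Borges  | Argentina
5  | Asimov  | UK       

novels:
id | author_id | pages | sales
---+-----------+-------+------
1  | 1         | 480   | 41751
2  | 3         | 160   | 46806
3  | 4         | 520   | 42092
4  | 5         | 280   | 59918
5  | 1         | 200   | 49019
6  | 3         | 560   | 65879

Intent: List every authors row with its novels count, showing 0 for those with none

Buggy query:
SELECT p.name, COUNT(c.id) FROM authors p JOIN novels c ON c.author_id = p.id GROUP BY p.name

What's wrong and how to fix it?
Bug: INNER JOIN drops authors rows that have no matching novels rows

Fix: Use LEFT JOIN so parents without children still appear (COUNT(c.id) gives 0)

Corrected query:
SELECT p.name, COUNT(c.id) FROM authors p LEFT JOIN novels c ON c.author_id = p.id GROUP BY p.name

Result:
name    | COUNT(c.id)
--------+------------
Asimov  | 1          
Austen  | 2          
Borges  | 1          
Le Guin | 0          
Orwell  | 2          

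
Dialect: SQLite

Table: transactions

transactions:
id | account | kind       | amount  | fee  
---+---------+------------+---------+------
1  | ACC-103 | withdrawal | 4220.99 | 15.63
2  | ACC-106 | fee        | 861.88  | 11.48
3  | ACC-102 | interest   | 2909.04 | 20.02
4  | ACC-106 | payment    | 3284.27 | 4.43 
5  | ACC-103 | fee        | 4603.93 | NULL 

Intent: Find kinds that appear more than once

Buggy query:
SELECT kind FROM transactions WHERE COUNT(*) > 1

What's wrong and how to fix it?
Bug: WHERE can't reference COUNT(*); aggregates are computed after WHERE

Fix: Group first, then use HAVING for the count condition

Corrected query:
SELECT kind FROM transactions GROUP BY kind HAVING COUNT(*) > 1

Result:
kind
----
fee 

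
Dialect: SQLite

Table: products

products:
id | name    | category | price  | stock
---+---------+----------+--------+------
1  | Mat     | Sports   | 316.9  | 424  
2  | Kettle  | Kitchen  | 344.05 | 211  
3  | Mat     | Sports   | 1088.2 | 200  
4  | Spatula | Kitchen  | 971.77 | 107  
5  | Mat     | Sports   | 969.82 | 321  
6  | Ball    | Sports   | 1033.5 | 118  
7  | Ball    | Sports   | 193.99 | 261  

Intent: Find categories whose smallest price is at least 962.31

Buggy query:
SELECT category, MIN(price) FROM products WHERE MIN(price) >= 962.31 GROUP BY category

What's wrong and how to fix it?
Bug: MIN() in WHERE is a misuse of aggregate

Fix: Replace WHERE with HAVING after the GROUP BY

Corrected query:
SELECT category, MIN(price) FROM products GROUP BY category HAVING MIN(price) >= 962.31

Result:
(no rows)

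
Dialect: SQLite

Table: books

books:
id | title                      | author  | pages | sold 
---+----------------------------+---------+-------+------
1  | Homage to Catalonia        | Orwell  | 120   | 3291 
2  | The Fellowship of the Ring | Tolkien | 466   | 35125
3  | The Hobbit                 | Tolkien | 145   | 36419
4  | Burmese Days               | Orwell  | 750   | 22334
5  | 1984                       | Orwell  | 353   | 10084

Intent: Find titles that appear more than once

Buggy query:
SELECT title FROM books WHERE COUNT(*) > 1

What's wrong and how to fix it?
Bug: COUNT(*) is an aggregate and cannot be used in WHERE

Fix: GROUP BY title, then filter groups with HAVING COUNT(*) > 1

Corrected query:
SELECT title FROM books GROUP BY title HAVING COUNT(*) > 1

Result:
(no rows)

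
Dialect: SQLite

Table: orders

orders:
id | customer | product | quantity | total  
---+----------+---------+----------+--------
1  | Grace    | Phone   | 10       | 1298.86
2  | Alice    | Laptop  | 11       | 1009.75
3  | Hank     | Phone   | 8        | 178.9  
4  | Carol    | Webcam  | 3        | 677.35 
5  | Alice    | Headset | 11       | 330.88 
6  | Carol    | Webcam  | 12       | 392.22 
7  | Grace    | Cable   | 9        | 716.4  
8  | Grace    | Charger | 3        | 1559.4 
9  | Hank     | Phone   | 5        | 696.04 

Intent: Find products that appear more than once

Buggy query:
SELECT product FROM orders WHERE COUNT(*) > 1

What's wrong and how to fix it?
Bug: WHERE can't reference COUNT(*); aggregates are computed after WHERE

Fix: GROUP BY product, then filter groups with HAVING COUNT(*) > 1

Corrected query:
SELECT product FROM orders GROUP BY product HAVING COUNT(*) > 1

Result:
product
-------
Phone  
Webcam 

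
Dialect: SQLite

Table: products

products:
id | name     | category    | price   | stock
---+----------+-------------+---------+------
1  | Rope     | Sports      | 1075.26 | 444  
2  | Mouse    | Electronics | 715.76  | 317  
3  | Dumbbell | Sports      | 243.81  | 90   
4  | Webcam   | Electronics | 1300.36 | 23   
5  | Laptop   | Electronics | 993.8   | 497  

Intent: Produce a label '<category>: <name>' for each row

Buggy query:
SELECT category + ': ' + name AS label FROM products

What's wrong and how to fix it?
Bug: '+' is numeric addition; on text columns SQLite converts them to 0 instead of concatenating

Fix: Replace + with || to concatenate text

Corrected query:
SELECT category || ': ' || name AS label FROM products

Result:
label              
-------------------
Sports: Rope       
Electronics: Mouse 
Sports: Dumbbell   
Electronics: Webcam
Electronics: Laptop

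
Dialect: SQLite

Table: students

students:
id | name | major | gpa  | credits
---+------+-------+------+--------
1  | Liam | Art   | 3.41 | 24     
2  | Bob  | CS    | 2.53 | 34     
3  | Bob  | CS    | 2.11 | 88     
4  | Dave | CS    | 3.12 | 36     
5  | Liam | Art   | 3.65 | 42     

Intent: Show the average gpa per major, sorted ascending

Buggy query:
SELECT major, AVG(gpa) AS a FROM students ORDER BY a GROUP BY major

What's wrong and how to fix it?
Bug: GROUP BY must precede ORDER BY

Fix: Move ORDER BY to the end, after GROUP BY

Corrected query:
SELECT major, AVG(gpa) AS a FROM students GROUP BY major ORDER BY a

Result:
major | a       
------+---------
CS    | 2.586667
Art   | 3.53    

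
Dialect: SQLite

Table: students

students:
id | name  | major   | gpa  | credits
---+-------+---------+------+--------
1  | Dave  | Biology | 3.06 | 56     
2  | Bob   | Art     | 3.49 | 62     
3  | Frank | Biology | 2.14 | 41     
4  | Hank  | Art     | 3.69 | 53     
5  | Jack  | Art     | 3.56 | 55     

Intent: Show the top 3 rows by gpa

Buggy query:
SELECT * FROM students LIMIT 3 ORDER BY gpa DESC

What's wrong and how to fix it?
Bug: LIMIT must come after ORDER BY

Fix: Swap the clauses: ORDER BY first, then LIMIT

Corrected query:
SELECT * FROM students ORDER BY gpa DESC LIMIT 3

Result:
id | name | major | gpa  | credits
---+------+-------+------+--------
4  | Hank | Art   | 3.69 | 53     
5  | Jack | Art   | 3.56 | 55     
2  | Bob  | Art   | 3.49 | 62     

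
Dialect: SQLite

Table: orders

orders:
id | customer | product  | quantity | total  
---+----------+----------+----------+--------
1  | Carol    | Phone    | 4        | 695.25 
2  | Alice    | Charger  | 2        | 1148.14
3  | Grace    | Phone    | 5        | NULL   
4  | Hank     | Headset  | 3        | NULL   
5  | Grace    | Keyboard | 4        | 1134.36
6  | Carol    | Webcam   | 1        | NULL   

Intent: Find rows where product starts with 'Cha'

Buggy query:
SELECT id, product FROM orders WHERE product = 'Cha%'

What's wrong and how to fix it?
Bug: '=' compares the literal string including the % character; pattern matching needs LIKE

Fix: Replace '=' with LIKE so 'Cha%' is treated as a pattern

Corrected query:
SELECT id, product FROM orders WHERE product LIKE 'Cha%'

Result:
id | product
---+--------
2  | Charger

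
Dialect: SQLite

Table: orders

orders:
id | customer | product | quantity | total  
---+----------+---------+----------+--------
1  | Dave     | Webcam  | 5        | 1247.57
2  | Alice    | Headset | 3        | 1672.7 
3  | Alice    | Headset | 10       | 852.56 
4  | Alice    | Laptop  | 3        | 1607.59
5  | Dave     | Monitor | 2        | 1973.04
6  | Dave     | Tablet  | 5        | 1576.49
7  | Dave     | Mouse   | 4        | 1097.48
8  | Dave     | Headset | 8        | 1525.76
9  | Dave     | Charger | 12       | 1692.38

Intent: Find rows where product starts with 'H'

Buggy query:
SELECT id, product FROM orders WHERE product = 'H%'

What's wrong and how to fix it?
Bug: Wildcards only work with LIKE; '=' treats '%' as a literal character

Fix: Replace '=' with LIKE so 'H%' is treated as a pattern

Corrected query:
SELECT id, product FROM orders WHERE product LIKE 'H%'

Result:
id | product
---+--------
2  | Headset
3  | Headset
8  | Headset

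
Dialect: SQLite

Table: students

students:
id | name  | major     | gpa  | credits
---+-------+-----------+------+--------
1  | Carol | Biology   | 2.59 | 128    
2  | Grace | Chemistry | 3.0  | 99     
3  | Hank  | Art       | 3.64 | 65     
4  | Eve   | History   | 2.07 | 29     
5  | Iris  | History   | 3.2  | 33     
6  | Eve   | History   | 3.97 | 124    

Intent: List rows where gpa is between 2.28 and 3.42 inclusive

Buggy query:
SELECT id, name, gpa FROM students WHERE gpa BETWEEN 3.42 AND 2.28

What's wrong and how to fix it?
Bug: BETWEEN expects the lower bound first; with 3.42 AND 2.28 the range is empty

Fix: Write BETWEEN 2.28 AND 3.42

Corrected query:
SELECT id, name, gpa FROM students WHERE gpa BETWEEN 2.28 AND 3.42

Result:
id | name  | gpa 
---+-------+-----
1  | Carol | 2.59
2  | Grace | 3   
5  | Iris  | 3.2 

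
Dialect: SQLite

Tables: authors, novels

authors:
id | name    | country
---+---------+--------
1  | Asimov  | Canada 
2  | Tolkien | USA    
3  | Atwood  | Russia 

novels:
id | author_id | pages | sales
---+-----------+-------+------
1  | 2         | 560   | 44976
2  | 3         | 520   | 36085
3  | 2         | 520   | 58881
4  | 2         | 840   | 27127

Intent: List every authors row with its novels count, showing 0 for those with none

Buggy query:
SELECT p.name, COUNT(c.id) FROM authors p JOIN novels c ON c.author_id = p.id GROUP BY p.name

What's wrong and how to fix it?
Bug: An inner join excludes parents with zero children

Fix: Switch to LEFT JOIN to retain unmatched parent rows

Corrected query:
SELECT p.name, COUNT(c.id) FROM authors p LEFT JOIN novels c ON c.author_id = p.id GROUP BY p.name

Result:
name    | COUNT(c.id)
--------+------------
Asimov  | 0          
Atwood  | 1          
Tolkien | 3          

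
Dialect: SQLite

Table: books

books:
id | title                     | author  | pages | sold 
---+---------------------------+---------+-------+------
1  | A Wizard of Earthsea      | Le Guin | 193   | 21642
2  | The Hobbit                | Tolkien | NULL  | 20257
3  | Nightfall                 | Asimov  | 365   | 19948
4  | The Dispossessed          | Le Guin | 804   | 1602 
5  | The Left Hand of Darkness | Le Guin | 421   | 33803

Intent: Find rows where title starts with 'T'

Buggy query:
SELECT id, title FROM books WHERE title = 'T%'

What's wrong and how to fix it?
Bug: Wildcards only work with LIKE; '=' treats '%' as a literal character

Fix: Use LIKE for wildcard pattern matching

Corrected query:
SELECT id, title FROM books WHERE title LIKE 'T%'

Result:
id | title                    
---+--------------------------
2  | The Hobbit               
4  | The Dispossessed         
5  | The Left Hand of Darkness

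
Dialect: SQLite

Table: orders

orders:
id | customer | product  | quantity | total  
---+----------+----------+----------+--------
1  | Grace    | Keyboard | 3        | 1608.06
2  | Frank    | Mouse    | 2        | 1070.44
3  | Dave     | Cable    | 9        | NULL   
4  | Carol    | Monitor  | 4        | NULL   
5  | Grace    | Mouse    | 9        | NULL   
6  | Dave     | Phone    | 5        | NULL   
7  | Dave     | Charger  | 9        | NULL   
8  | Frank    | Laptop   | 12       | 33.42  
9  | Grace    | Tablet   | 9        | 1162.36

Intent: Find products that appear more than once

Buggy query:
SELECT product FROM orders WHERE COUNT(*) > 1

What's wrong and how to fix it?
Bug: COUNT(*) is an aggregate and cannot be used in WHERE

Fix: GROUP BY product, then filter groups with HAVING COUNT(*) > 1

Corrected query:
SELECT product FROM orders GROUP BY product HAVING COUNT(*) > 1

Result:
product
-------
Mouse  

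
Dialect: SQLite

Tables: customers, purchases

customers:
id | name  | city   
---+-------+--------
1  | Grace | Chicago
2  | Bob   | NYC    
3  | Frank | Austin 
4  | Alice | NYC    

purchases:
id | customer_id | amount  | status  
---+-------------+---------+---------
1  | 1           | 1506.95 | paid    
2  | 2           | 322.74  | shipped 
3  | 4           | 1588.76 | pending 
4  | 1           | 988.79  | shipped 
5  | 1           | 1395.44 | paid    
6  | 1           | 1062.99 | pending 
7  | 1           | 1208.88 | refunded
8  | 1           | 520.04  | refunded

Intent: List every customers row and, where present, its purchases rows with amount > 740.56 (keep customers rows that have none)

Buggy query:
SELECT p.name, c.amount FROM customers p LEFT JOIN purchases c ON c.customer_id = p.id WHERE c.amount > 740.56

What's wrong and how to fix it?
Bug: A WHERE condition on the right-hand table after LEFT JOIN drops unmatched parents

Fix: Put 'c.amount > 740.56' in the JOIN's ON clause instead of WHERE

Corrected query:
SELECT p.name, c.amount FROM customers p LEFT JOIN purchases c ON c.customer_id = p.id AND c.amount > 740.56

Result:
name  | amount 
------+--------
Grace | 988.79 
Grace | 1062.99
Grace | 1208.88
Grace | 1395.44
Grace | 1506.95
Bob   | NULL   
Frank | NULL   
Alice | 1588.76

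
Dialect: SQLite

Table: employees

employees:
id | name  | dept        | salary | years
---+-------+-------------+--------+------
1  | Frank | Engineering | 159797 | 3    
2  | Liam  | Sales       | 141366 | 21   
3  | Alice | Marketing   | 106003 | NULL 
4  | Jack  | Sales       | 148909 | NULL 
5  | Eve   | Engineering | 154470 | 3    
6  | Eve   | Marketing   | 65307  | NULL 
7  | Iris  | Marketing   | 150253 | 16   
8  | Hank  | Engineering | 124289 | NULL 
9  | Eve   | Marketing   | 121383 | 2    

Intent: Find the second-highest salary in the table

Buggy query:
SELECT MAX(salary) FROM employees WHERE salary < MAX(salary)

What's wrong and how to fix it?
Bug: The inner MAX is an aggregate inside WHERE, which is not allowed

Fix: Compute the overall MAX in a subquery, then take MAX of rows below it

Corrected query:
SELECT MAX(salary) FROM employees WHERE salary < (SELECT MAX(salary) FROM employees)

Result:
MAX(salary)
-----------
154470     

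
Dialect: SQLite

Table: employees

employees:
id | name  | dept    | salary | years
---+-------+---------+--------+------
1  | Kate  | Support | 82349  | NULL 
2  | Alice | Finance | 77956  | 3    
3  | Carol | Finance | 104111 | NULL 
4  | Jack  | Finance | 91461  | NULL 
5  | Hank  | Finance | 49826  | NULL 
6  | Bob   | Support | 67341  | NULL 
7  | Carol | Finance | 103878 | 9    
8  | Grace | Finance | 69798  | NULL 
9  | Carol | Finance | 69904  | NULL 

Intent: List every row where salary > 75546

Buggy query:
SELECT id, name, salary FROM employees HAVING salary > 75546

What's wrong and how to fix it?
Bug: This is a non-aggregate query (no GROUP BY, no aggregates), so in SQLite the HAVING clause is invalid here; a row-level condition belongs in WHERE

Fix: Replace HAVING with WHERE since the condition applies to individual rows

Corrected query:
SELECT id, name, salary FROM employees WHERE salary > 75546

Result:
id | name  | salary
---+-------+-------
1  | Kate  | 82349 
2  | Alice | 77956 
3  | Carol | 104111
4  | Jack  | 91461 
7  | Carol | 103878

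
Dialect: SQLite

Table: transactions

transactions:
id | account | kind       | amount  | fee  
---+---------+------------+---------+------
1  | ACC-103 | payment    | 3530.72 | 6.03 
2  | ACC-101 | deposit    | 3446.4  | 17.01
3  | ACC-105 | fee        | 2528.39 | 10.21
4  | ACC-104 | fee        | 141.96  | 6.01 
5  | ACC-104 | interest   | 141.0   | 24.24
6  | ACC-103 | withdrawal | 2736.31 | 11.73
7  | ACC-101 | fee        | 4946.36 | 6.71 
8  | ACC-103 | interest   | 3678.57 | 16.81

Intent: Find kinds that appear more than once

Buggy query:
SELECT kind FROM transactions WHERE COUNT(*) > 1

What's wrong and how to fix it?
Bug: COUNT(*) is an aggregate and cannot be used in WHERE

Fix: Group first, then use HAVING for the count condition

Corrected query:
SELECT kind FROM transactions GROUP BY kind HAVING COUNT(*) > 1

Result:
kind    
--------
fee     
interest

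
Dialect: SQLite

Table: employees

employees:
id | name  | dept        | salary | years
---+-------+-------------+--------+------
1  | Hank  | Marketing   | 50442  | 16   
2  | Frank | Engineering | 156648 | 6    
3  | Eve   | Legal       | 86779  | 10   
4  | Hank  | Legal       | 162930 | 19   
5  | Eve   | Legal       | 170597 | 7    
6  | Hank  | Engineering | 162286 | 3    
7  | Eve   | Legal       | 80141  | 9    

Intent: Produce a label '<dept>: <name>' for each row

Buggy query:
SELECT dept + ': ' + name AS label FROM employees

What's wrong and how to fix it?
Bug: SQLite uses || for string concatenation; + coerces text to numbers (yielding 0)

Fix: Replace + with || to concatenate text

Corrected query:
SELECT dept || ': ' || name AS label FROM employees

Result:
label             
------------------
Marketing: Hank   
Engineering: Frank
Legal: Eve        
Legal: Hank       
Legal: Eve        
Engineering: Hank 
Legal: Eve        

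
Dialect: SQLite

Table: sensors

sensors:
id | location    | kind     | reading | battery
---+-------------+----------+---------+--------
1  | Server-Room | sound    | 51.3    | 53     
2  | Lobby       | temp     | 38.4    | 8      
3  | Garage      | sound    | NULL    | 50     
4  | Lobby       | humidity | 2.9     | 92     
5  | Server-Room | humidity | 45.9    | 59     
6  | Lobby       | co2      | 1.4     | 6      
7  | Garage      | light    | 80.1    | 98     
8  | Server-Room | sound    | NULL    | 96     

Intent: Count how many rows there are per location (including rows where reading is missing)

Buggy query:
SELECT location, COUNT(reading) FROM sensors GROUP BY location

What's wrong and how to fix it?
Bug: COUNT(column) counts non-NULL values only; rows with NULL reading aren't counted

Fix: Use COUNT(*) to count all rows regardless of NULL

Corrected query:
SELECT location, COUNT(*) FROM sensors GROUP BY location

Result:
location    | COUNT(*)
------------+---------
Garage      | 2       
Lobby       | 3       
Server-Room | 3       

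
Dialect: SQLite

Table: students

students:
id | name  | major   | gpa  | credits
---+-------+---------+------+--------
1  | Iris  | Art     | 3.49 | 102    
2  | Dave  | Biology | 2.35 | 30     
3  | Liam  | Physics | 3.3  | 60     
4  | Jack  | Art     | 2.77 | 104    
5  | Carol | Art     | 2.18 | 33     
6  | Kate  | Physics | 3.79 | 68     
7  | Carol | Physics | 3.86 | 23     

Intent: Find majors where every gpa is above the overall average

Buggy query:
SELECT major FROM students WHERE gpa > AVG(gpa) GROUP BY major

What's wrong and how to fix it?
Bug: AVG() is an aggregate; it can't sit directly in WHERE

Fix: Compute the overall average in a scalar subquery and compare each group's MIN against it in HAVING

Corrected query:
SELECT major FROM students GROUP BY major HAVING MIN(gpa) > (SELECT AVG(gpa) FROM students)

Result:
major  
-------
Physics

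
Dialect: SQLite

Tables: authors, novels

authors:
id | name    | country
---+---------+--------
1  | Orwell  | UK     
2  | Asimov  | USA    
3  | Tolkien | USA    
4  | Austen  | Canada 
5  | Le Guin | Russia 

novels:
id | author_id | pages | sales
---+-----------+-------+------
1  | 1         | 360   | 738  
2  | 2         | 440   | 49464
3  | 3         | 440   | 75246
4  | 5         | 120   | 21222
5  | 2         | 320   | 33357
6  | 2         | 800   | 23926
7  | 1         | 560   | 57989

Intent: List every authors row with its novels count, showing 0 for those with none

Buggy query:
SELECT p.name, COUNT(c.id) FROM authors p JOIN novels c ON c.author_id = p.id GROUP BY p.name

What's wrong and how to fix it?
Bug: INNER JOIN drops authors rows that have no matching novels rows

Fix: Use LEFT JOIN so parents without children still appear (COUNT(c.id) gives 0)

Corrected query:
SELECT p.name, COUNT(c.id) FROM authors p LEFT JOIN novels c ON c.author_id = p.id GROUP BY p.name

Result:
name    | COUNT(c.id)
--------+------------
Asimov  | 3          
Austen  | 0          
Le Guin | 1          
Orwell  | 2          
Tolkien | 1          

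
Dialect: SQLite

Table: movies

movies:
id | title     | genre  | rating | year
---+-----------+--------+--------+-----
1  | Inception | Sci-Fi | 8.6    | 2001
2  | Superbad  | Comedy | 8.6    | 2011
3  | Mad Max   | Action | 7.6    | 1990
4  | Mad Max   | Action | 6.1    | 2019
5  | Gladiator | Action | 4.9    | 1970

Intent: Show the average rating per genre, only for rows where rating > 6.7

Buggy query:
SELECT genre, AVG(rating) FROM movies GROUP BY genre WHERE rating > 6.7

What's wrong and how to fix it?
Bug: Row-level WHERE must come before GROUP BY in the clause order

Fix: Move the WHERE clause before GROUP BY

Corrected query:
SELECT genre, AVG(rating) FROM movies WHERE rating > 6.7 GROUP BY genre

Result:
genre  | AVG(rating)
-------+------------
Action | 7.6        
Comedy | 8.6        
Sci-Fi | 8.6        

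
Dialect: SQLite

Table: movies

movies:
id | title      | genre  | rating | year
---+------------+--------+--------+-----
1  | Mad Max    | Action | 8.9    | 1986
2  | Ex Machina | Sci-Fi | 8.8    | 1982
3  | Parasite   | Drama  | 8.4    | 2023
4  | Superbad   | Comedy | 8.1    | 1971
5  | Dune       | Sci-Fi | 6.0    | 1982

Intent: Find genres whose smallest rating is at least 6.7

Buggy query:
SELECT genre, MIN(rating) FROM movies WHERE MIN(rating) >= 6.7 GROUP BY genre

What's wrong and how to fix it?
Bug: Aggregates like MIN are computed per group after WHERE runs

Fix: Use HAVING for the per-group MIN condition

Corrected query:
SELECT genre, MIN(rating) FROM movies GROUP BY genre HAVING MIN(rating) >= 6.7

Result:
genre  | MIN(rating)
-------+------------
Action | 8.9        
Comedy | 8.1        
Drama  | 8.4        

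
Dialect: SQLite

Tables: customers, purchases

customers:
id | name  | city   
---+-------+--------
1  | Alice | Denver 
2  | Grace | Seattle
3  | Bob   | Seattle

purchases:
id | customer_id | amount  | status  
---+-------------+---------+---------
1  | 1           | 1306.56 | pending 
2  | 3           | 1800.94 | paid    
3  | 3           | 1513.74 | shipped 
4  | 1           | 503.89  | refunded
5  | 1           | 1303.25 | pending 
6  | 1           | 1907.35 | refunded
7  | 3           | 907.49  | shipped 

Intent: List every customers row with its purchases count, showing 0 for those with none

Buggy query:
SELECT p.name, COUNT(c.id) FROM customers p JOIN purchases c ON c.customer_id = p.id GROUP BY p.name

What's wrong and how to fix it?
Bug: INNER JOIN drops customers rows that have no matching purchases rows

Fix: Switch to LEFT JOIN to retain unmatched parent rows

Corrected query:
SELECT p.name, COUNT(c.id) FROM customers p LEFT JOIN purchases c ON c.customer_id = p.id GROUP BY p.name

Result:
name  | COUNT(c.id)
------+------------
Alice | 4          
Bob   | 3          
Grace | 0          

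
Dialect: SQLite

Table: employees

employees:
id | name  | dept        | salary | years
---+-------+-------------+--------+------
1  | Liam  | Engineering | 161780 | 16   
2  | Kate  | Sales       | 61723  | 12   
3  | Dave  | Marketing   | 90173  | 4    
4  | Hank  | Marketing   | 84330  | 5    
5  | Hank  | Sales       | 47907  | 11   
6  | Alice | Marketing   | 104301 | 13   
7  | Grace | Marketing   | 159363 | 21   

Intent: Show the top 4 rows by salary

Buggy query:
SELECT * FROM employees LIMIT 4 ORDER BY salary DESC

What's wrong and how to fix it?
Bug: ORDER BY cannot follow LIMIT; LIMIT is the final clause

Fix: Sort with ORDER BY, then apply LIMIT

Corrected query:
SELECT * FROM employees ORDER BY salary DESC LIMIT 4

Result:
id | name  | dept        | salary | years
---+-------+-------------+--------+------
1  | Liam  | Engineering | 161780 | 16   
7  | Grace | Marketing   | 159363 | 21   
6  | Alice | Marketing   | 104301 | 13   
3  | Dave  | Marketing   | 90173  | 4    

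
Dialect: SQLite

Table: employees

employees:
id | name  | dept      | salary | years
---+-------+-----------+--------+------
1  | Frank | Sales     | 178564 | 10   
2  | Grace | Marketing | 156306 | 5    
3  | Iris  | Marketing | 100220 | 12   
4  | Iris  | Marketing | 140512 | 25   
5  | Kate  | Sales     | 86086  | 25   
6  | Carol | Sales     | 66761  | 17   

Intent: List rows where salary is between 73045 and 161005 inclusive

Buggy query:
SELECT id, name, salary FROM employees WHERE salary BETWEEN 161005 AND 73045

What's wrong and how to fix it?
Bug: The bounds are reversed; BETWEEN a AND b requires a <= b to match anything

Fix: Swap the bounds so the smaller value comes first

Corrected query:
SELECT id, name, salary FROM employees WHERE salary BETWEEN 73045 AND 161005

Result:
id | name  | salary
---+-------+-------
2  | Grace | 156306
3  | Iris  | 100220
4  | Iris  | 140512
5  | Kate  | 86086 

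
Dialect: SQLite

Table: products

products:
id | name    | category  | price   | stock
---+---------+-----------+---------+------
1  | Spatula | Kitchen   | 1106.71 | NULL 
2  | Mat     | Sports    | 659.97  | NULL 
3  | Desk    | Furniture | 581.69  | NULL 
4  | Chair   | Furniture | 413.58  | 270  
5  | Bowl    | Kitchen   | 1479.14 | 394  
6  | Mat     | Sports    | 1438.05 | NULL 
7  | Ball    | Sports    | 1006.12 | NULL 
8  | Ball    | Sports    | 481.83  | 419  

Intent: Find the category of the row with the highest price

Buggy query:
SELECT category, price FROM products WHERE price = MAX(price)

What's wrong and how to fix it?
Bug: WHERE is evaluated per row; an aggregate over the whole table isn't defined there

Fix: Use a subquery: WHERE price = (SELECT MAX(price) FROM products)

Corrected query:
SELECT category, price FROM products WHERE price = (SELECT MAX(price) FROM products)

Result:
category | price  
---------+--------
Kitchen  | 1479.14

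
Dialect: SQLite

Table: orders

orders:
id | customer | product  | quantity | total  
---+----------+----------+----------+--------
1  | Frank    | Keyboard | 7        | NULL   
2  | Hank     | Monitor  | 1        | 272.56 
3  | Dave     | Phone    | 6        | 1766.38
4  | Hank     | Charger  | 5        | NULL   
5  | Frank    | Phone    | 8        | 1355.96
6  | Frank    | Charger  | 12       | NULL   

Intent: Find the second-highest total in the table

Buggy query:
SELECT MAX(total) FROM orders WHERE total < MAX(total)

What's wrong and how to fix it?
Bug: The inner MAX is an aggregate inside WHERE, which is not allowed

Fix: Compute the overall MAX in a subquery, then take MAX of rows below it

Corrected query:
SELECT MAX(total) FROM orders WHERE total < (SELECT MAX(total) FROM orders)

Result:
MAX(total)
----------
1355.96   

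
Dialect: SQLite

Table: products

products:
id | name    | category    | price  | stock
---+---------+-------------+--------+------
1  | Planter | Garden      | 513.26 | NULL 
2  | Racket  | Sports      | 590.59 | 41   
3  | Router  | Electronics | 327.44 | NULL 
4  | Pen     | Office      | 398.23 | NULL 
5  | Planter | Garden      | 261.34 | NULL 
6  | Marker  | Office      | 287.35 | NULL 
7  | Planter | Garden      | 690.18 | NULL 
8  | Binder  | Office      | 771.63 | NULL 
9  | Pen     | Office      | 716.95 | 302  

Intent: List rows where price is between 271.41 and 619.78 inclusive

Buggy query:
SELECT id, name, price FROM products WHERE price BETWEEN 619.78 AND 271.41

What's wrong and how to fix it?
Bug: BETWEEN expects the lower bound first; with 619.78 AND 271.41 the range is empty

Fix: Swap the bounds so the smaller value comes first

Corrected query:
SELECT id, name, price FROM products WHERE price BETWEEN 271.41 AND 619.78

Result:
id | name    | price 
---+---------+-------
1  | Planter | 513.26
2  | Racket  | 590.59
3  | Router  | 327.44
4  | Pen     | 398.23
6  | Marker  | 287.35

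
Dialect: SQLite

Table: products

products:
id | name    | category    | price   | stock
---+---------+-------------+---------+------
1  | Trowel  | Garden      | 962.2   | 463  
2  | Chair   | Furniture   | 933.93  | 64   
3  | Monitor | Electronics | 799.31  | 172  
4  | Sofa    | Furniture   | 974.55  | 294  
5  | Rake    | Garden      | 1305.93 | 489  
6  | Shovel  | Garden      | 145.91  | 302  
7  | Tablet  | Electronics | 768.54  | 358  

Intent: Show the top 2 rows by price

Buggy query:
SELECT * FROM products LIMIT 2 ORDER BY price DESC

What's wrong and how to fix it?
Bug: ORDER BY cannot follow LIMIT; LIMIT is the final clause

Fix: Swap the clauses: ORDER BY first, then LIMIT

Corrected query:
SELECT * FROM products ORDER BY price DESC LIMIT 2

Result:
id | name | category  | price   | stock
---+------+-----------+---------+------
5  | Rake | Garden    | 1305.93 | 489  
4  | Sofa | Furniture | 974.55  | 294  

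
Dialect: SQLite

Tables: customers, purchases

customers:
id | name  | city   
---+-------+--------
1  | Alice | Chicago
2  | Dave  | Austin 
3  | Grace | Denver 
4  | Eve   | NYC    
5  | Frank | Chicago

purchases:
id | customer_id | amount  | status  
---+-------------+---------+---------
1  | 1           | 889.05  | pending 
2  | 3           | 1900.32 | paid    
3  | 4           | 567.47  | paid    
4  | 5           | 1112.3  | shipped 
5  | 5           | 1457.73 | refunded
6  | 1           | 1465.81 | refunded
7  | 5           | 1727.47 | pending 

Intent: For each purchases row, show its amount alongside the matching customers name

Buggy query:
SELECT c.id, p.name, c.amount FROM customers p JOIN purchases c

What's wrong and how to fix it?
Bug: JOIN with no ON clause produces a cartesian product; every purchases row pairs with every customers row

Fix: Add ON c.customer_id = p.id to the JOIN

Corrected query:
SELECT c.id, p.name, c.amount FROM customers p JOIN purchases c ON c.customer_id = p.id

Result:
id | name  | amount 
---+-------+--------
1  | Alice | 889.05 
2  | Grace | 1900.32
3  | Eve   | 567.47 
4  | Frank | 1112.3 
5  | Frank | 1457.73
6  | Alice | 1465.81
7  | Frank | 1727.47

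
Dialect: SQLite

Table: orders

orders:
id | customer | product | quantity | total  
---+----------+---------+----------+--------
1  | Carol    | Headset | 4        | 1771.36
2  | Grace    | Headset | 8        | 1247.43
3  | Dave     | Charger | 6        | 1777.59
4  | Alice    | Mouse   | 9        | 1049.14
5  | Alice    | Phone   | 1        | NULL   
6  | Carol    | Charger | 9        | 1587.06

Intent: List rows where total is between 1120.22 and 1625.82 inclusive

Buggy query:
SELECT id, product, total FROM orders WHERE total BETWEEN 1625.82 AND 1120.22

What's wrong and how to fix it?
Bug: BETWEEN expects the lower bound first; with 1625.82 AND 1120.22 the range is empty

Fix: Swap the bounds so the smaller value comes first

Corrected query:
SELECT id, product, total FROM orders WHERE total BETWEEN 1120.22 AND 1625.82

Result:
id | product | total  
---+---------+--------
2  | Headset | 1247.43
6  | Charger | 1587.06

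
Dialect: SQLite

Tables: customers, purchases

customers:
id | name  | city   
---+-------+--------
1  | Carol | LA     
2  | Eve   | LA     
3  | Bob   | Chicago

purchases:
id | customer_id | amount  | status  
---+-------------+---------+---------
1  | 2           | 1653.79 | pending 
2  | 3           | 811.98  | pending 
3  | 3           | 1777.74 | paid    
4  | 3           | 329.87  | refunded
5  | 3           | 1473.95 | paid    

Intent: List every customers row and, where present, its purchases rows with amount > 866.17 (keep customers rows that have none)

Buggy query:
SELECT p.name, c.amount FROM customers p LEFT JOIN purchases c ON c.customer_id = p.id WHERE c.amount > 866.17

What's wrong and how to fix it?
Bug: A WHERE condition on the right-hand table after LEFT JOIN drops unmatched parents

Fix: Put 'c.amount > 866.17' in the JOIN's ON clause instead of WHERE

Corrected query:
SELECT p.name, c.amount FROM customers p LEFT JOIN purchases c ON c.customer_id = p.id AND c.amount > 866.17

Result:
name  | amount 
------+--------
Carol | NULL   
Eve   | 1653.79
Bob   | 1473.95
Bob   | 1777.74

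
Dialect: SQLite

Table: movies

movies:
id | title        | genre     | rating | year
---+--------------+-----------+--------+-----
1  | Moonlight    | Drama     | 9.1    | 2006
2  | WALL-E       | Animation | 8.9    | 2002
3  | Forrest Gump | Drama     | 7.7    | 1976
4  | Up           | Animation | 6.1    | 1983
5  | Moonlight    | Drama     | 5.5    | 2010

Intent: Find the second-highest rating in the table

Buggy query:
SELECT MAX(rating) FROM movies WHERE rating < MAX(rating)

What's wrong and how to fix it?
Bug: The inner MAX is an aggregate inside WHERE, which is not allowed

Fix: Compute the overall MAX in a subquery, then take MAX of rows below it

Corrected query:
SELECT MAX(rating) FROM movies WHERE rating < (SELECT MAX(rating) FROM movies)

Result:
MAX(rating)
-----------
8.9        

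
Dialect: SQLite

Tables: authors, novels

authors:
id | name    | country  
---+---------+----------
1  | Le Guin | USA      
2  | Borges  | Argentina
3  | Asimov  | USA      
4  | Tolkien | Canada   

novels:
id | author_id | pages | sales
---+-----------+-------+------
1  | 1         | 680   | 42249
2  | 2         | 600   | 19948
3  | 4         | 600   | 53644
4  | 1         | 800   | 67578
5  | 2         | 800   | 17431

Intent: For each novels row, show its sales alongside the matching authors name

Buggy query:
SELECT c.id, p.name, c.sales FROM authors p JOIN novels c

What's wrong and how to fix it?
Bug: Missing join condition: each novels row is matched to all authors rows instead of just its own

Fix: Add ON c.author_id = p.id to the JOIN

Corrected query:
SELECT c.id, p.name, c.sales FROM authors p JOIN novels c ON c.author_id = p.id

Result:
id | name    | sales
---+---------+------
1  | Le Guin | 42249
2  | Borges  | 19948
3  | Tolkien | 53644
4  | Le Guin | 67578
5  | Borges  | 17431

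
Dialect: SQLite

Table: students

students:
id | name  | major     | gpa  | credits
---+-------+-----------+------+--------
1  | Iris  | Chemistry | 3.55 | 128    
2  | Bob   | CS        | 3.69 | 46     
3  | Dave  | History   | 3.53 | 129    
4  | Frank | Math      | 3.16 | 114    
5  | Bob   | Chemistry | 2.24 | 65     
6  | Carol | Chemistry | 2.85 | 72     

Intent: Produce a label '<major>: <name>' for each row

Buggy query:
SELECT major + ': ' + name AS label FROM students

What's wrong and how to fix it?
Bug: SQLite uses || for string concatenation; + coerces text to numbers (yielding 0)

Fix: Replace + with || to concatenate text

Corrected query:
SELECT major || ': ' || name AS label FROM students

Result:
label           
----------------
Chemistry: Iris 
CS: Bob         
History: Dave   
Math: Frank     
Chemistry: Bob  
Chemistry: Carol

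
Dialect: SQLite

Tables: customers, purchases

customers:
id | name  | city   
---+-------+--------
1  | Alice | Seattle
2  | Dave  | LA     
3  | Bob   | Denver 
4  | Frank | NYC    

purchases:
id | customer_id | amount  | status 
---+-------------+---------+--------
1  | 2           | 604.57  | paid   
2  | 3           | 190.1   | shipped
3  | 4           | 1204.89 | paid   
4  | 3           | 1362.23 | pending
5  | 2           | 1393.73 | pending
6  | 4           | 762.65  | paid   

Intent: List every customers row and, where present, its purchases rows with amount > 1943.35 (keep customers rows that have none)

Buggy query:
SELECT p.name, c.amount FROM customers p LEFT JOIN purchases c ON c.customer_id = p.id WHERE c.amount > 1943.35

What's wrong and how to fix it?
Bug: Filtering c.amount in WHERE discards the NULL rows produced by LEFT JOIN, turning it into an inner join

Fix: Put 'c.amount > 1943.35' in the JOIN's ON clause instead of WHERE

Corrected query:
SELECT p.name, c.amount FROM customers p LEFT JOIN purchases c ON c.customer_id = p.id AND c.amount > 1943.35

Result:
name  | amount
------+-------
Alice | NULL  
Dave  | NULL  
Bob   | NULL  
Frank | NULL  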